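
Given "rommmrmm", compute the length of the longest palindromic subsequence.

5

One longest palindromic subsequence is mmrmm (positions 3,4,6,7,8); it reads the same forward and backward, and the interval DP gives dp[1][8] = 5.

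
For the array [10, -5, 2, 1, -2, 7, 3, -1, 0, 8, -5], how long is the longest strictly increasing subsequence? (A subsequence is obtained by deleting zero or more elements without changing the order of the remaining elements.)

One longest increasing subsequence is -5, -2, -1, 0, 8 (positions 2,5,8,9,10), of length 5; no longer one exists.

5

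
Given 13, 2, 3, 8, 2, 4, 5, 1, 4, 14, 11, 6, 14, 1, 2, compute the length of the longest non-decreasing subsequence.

Let dp[i] be the longest non-decreasing subsequence ending at position i. Then dp = [1, 1, 2, 3, 2, 3, 4, 1, 4, 5, 5, 5, 6, 2, 3].
The maximum is 6; one witness is 2, 3, 4, 5, 14, 14 at positions 2,3,6,7,10,13.

6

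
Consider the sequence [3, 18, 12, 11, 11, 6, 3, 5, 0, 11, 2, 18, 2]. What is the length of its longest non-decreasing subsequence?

5

One longest non-decreasing subsequence is 3, 11, 11, 11, 18 (positions 1,4,5,10,12), of length 5; no longer one exists.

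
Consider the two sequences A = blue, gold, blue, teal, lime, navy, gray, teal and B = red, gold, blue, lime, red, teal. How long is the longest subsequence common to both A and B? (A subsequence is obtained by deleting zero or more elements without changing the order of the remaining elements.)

Backtracking the LCS table gives one alignment: gold (A2,B2) → blue (A3,B3) → lime (A5,B4) → teal (A8,B6).
So the longest common subsequence has length 4.

4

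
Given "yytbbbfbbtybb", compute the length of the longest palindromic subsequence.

9

One longest palindromic subsequence is ytbbfbbty (positions 2,3,4,5,7,8,9,10,11); it reads the same forward and backward, and the interval DP gives dp[1][13] = 9.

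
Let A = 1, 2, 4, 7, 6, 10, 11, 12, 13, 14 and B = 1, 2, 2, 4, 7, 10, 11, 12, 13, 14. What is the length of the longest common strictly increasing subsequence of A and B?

For each value that appears in both, track the longest common increasing run ending there.
The best achievable length is 9; one witness is 1, 2, 4, 7, 10, 11, 12, 13, 14 (A-positions 1,2,3,4,6,7,8,9,10, B-positions 1,2,4,5,6,7,8,9,10).

9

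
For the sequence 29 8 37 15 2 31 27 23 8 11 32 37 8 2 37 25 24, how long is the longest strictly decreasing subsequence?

7

Scanning left to right, the best length ending at each element is: 29→1, 8→2, 37→1, 15→2, 2→3, 31→2, 27→3, 23→4, 8→5, 11→5, 32→2, 37→1, 8→6, 2→7, 37→1, 25→4, 24→5.
So the longest decreasing subsequence has length 7, e.g. 37, 31, 27, 23, 11, 8, 2.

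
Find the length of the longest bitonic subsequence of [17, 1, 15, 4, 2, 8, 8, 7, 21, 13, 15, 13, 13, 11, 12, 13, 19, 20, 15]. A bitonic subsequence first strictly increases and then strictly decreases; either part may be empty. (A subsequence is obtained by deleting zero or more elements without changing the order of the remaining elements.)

9

One longest bitonic subsequence is 1, 4, 8, 11, 12, 13, 19, 20, 15 (positions 2,4,6,14,15,16,17,18,19): it rises to 20 then falls. Length 9 is optimal.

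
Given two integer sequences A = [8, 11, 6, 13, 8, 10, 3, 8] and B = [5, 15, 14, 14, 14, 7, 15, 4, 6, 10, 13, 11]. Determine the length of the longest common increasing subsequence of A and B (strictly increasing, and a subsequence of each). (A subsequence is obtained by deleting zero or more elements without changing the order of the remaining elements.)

2

A longest common strictly increasing subsequence is 6, 10 (length 2); it appears in order in both A and B, and no longer such subsequence exists.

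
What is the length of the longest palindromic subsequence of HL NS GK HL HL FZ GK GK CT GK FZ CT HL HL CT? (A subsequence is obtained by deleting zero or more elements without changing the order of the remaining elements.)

9

One longest palindromic subsequence is HL HL FZ GK CT GK FZ HL HL (positions 4,5,6,7,9,10,11,13,14); it reads the same forward and backward, and the interval DP gives dp[1][15] = 9.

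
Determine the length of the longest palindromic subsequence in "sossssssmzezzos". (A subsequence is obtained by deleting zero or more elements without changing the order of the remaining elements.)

Using dp[i][j] = 2 + dp[i+1][j−1] if the ends match, else max(dp[i+1][j], dp[i][j−1]):
dp[1][15] = 10. A witness is sossssssos at positions 1,2,3,4,5,6,7,8,14,15.

10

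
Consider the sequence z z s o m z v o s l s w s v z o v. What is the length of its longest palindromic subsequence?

One longest palindromic subsequence is ozvswsvzo (positions 4,6,7,9,12,13,14,15,16); it reads the same forward and backward, and the interval DP gives dp[1][17] = 9.

9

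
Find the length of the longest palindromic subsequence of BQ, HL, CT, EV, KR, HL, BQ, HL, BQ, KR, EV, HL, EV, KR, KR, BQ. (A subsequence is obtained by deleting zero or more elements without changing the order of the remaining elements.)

One longest palindromic subsequence is BQ HL EV KR BQ HL BQ KR EV HL BQ (positions 1,2,4,5,7,8,9,10,11,12,16); it reads the same forward and backward, and the interval DP gives dp[1][16] = 11.

11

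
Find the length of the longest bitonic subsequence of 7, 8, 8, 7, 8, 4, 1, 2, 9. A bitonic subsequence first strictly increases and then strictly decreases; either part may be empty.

Let inc[i] be the LIS ending at i and dec[i] the longest strictly decreasing subsequence starting at i. inc = [1, 2, 2, 1, 2, 1, 1, 2, 3], dec = [3, 4, 4, 3, 3, 2, 1, 1, 1].
max_i inc[i]+dec[i]−1 = 5, with one witness 7, 8, 7, 4, 2.

5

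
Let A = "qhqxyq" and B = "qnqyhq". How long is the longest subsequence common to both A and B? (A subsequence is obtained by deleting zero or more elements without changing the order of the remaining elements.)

A longest common subsequence is qqyq (length 4); the LCS DP confirms no longer common subsequence exists.

4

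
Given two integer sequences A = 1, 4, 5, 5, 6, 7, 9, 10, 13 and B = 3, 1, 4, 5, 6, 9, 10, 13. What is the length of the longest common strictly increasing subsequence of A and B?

A longest common strictly increasing subsequence is 1, 4, 5, 6, 9, 10, 13 (length 7); it appears in order in both A and B, and no longer such subsequence exists.

7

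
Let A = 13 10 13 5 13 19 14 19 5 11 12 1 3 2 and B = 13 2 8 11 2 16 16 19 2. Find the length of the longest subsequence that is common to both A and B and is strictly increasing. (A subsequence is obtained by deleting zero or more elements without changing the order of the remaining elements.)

2

A longest common strictly increasing subsequence is 13, 19 (length 2); it appears in order in both A and B, and no longer such subsequence exists.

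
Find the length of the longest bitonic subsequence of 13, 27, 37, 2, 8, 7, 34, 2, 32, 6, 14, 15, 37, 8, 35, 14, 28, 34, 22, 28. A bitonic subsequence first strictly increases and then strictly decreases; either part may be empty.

8

Let inc[i] be the LIS ending at i and dec[i] the longest strictly decreasing subsequence starting at i. inc = [1, 2, 3, 1, 2, 2, 3, 1, 3, 2, 3, 4, 5, 3, 5, 4, 5, 6, 5, 6], dec = [4, 4, 5, 1, 3, 2, 4, 1, 3, 1, 2, 2, 4, 1, 3, 1, 2, 2, 1, 1].
max_i inc[i]+dec[i]−1 = 8, with one witness 2, 8, 14, 15, 37, 35, 34, 28.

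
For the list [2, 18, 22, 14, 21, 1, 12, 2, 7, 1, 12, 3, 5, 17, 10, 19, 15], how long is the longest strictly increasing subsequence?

Scanning left to right, the best length ending at each element is: 2→1, 18→2, 22→3, 14→2, 21→3, 1→1, 12→2, 2→2, 7→3, 1→1, 12→4, 3→3, 5→4, 17→5, 10→5, 19→6, 15→6.
So the longest increasing subsequence has length 6, e.g. 1, 2, 7, 12, 17, 19.

6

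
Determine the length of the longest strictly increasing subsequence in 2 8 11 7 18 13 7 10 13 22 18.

Scanning left to right, the best length ending at each element is: 2→1, 8→2, 11→3, 7→2, 18→4, 13→4, 7→2, 10→3, 13→4, 22→5, 18→5.
So the longest increasing subsequence has length 5, e.g. 2, 8, 11, 18, 22.

5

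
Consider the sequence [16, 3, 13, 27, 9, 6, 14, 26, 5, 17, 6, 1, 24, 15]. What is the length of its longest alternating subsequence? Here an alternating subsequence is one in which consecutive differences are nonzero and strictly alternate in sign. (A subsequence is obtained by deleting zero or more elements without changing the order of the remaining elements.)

10

Track the best alternating length ending on an up-step vs a down-step at each position: up/down = 1/1, 1/2, 3/2, 3/1, 3/4, 3/4, 5/4, 5/4, 3/6, 7/6, 7/8, 1/8, 9/6, 9/10.
The maximum over both is 10; one such subsequence is 16, 3, 13, 9, 14, 5, 17, 6, 24, 15.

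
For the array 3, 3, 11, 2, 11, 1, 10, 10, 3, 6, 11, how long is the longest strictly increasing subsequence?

4

Let dp[i] be the longest increasing subsequence ending at position i. Then dp = [1, 1, 2, 1, 2, 1, 2, 2, 2, 3, 4].
The maximum is 4; one witness is 2, 3, 6, 11 at positions 4,9,10,11.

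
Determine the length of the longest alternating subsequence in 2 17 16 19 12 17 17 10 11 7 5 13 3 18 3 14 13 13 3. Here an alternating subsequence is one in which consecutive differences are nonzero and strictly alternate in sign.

15

Track the best alternating length ending on an up-step vs a down-step at each position: up/down = 1/1, 2/1, 2/3, 4/1, 2/5, 6/5, 6/5, 2/7, 8/7, 2/9, 2/9, 10/7, 2/11, 12/5, 2/13, 14/13, 14/15, 14/15, 2/15.
The maximum over both is 15; one such subsequence is 2, 17, 16, 19, 12, 17, 10, 11, 7, 13, 3, 18, 3, 14, 13.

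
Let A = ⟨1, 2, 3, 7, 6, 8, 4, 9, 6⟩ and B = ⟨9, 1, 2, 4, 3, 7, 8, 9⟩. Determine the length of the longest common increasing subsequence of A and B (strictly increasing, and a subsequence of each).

6

A longest common strictly increasing subsequence is 1, 2, 3, 7, 8, 9 (length 6); it appears in order in both A and B, and no longer such subsequence exists.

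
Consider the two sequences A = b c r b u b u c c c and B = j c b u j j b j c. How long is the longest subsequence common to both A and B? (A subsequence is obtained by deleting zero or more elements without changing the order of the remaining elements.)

5

Backtracking the LCS table gives one alignment: c (A2,B2) → b (A4,B3) → u (A5,B4) → b (A6,B7) → c (A10,B9).
So the longest common subsequence has length 5.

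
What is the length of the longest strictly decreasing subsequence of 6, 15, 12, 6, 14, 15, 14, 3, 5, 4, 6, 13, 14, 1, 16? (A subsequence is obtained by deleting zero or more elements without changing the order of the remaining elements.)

6

Scanning left to right, the best length ending at each element is: 6→1, 15→1, 12→2, 6→3, 14→2, 15→1, 14→2, 3→4, 5→4, 4→5, 6→3, 13→3, 14→2, 1→6, 16→1.
So the longest decreasing subsequence has length 6, e.g. 15, 12, 6, 5, 4, 1.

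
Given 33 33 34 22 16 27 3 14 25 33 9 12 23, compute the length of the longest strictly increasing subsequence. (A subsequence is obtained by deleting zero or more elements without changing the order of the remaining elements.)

Let dp[i] be the longest increasing subsequence ending at position i. Then dp = [1, 1, 2, 1, 1, 2, 1, 2, 3, 4, 2, 3, 4].
The maximum is 4; one witness is 3, 14, 25, 33 at positions 7,8,9,10.

4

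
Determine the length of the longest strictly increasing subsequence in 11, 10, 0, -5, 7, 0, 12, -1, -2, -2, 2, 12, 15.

5

One longest increasing subsequence is -5, 0, 2, 12, 15 (positions 4,6,11,12,13), of length 5; no longer one exists.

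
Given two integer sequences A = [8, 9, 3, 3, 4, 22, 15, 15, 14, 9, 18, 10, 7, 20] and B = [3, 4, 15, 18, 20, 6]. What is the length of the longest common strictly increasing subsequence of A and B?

5

For each value that appears in both, track the longest common increasing run ending there.
The best achievable length is 5; one witness is 3, 4, 15, 18, 20 (A-positions 3,5,7,11,14, B-positions 1,2,3,4,5).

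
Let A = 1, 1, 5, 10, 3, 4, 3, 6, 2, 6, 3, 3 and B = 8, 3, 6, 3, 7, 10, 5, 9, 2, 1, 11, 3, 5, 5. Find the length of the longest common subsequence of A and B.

A longest common subsequence is 3, 3, 2, 3 (length 4); the LCS DP confirms no longer common subsequence exists.

4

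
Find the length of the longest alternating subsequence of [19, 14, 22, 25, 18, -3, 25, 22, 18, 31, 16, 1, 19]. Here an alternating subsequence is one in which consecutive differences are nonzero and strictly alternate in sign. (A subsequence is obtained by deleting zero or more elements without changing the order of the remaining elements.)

Track the best alternating length ending on an up-step vs a down-step at each position: up/down = 1/1, 1/2, 3/1, 3/1, 3/4, 1/4, 5/1, 5/6, 5/6, 7/1, 5/8, 5/8, 9/8.
The maximum over both is 9; one such subsequence is 19, 14, 22, 18, 25, 22, 31, 16, 19.

9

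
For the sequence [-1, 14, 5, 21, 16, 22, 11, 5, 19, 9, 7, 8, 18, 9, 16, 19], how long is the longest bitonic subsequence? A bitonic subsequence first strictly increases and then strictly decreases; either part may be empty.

One longest bitonic subsequence is -1, 14, 21, 16, 11, 9, 8 (positions 1,2,4,5,7,10,12): it rises to 21 then falls. Length 7 is optimal.

7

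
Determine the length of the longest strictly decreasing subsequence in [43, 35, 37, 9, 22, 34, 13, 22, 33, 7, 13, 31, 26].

6

One longest decreasing subsequence is 43, 35, 34, 33, 31, 26 (positions 1,2,6,9,12,13), of length 6; no longer one exists.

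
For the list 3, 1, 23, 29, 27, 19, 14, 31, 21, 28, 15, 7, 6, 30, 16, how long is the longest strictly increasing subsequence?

5

Let dp[i] be the longest increasing subsequence ending at position i. Then dp = [1, 1, 2, 3, 3, 2, 2, 4, 3, 4, 3, 2, 2, 5, 4].
The maximum is 5; one witness is 3, 23, 27, 28, 30 at positions 1,3,5,10,14.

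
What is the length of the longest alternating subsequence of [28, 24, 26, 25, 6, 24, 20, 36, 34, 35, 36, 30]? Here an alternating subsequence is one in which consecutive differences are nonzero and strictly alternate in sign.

Track the best alternating length ending on an up-step vs a down-step at each position: up/down = 1/1, 1/2, 3/2, 3/4, 1/4, 5/4, 5/6, 7/1, 7/8, 9/8, 9/1, 7/10.
The maximum over both is 10; one such subsequence is 28, 24, 26, 6, 24, 20, 36, 34, 35, 30.

10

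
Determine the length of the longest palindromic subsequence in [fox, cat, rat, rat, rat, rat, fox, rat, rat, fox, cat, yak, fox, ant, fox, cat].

10

One longest palindromic subsequence is fox cat rat rat rat rat rat rat cat fox (positions 1,2,3,4,5,6,8,9,11,15); it reads the same forward and backward, and the interval DP gives dp[1][16] = 10.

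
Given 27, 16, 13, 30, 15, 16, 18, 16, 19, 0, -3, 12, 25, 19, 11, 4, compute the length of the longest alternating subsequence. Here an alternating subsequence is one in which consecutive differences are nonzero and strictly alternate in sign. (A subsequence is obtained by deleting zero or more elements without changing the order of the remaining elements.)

A longest alternating subsequence is 27, 16, 30, 15, 18, 16, 19, 0, 25, 19 (positions 1,2,4,5,7,8,9,10,13,14); its 9 consecutive differences strictly alternate in sign, and length 10 is optimal.

10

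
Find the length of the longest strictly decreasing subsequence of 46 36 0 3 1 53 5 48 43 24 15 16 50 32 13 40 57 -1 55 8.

7

Scanning left to right, the best length ending at each element is: 46→1, 36→2, 0→3, 3→3, 1→4, 53→1, 5→3, 48→2, 43→3, 24→4, 15→5, 16→5, 50→2, 32→4, 13→6, 40→4, 57→1, -1→7, 55→2, 8→7.
So the longest decreasing subsequence has length 7, e.g. 53, 48, 43, 24, 15, 13, -1.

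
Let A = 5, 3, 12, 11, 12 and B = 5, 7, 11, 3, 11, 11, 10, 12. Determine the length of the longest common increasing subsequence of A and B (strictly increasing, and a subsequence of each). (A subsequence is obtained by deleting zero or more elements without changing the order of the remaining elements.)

A longest common strictly increasing subsequence is 5, 11, 12 (length 3); it appears in order in both A and B, and no longer such subsequence exists.

3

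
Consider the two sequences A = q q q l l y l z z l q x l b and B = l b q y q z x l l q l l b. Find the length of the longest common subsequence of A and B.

7

Backtracking the LCS table gives one alignment: q (A1,B3) → q (A2,B5) → l (A4,B8) → l (A5,B9) → l (A10,B11) → l (A13,B12) → b (A14,B13).
So the longest common subsequence has length 7.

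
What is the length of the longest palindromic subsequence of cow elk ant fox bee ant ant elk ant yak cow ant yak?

7

One longest palindromic subsequence is cow elk ant ant ant elk cow (positions 1,2,3,6,7,8,11); it reads the same forward and backward, and the interval DP gives dp[1][13] = 7.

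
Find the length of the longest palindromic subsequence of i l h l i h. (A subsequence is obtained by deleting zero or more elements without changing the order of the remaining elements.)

5

One longest palindromic subsequence is ilhli (positions 1,2,3,4,5); it reads the same forward and backward, and the interval DP gives dp[1][6] = 5.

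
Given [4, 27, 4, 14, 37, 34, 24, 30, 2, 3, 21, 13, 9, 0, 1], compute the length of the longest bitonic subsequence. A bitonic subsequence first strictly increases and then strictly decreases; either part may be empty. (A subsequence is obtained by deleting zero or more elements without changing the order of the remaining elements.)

Let inc[i] be the LIS ending at i and dec[i] the longest strictly decreasing subsequence starting at i. inc = [1, 2, 1, 2, 3, 3, 3, 4, 1, 2, 3, 3, 3, 1, 2], dec = [3, 6, 3, 4, 7, 6, 5, 5, 2, 2, 4, 3, 2, 1, 1].
max_i inc[i]+dec[i]−1 = 9, with one witness 4, 27, 37, 34, 30, 21, 13, 9, 1.

9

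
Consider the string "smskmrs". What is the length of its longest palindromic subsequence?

5

Using dp[i][j] = 2 + dp[i+1][j−1] if the ends match, else max(dp[i+1][j], dp[i][j−1]):
dp[1][7] = 5. A witness is smkms at positions 1,2,4,5,7.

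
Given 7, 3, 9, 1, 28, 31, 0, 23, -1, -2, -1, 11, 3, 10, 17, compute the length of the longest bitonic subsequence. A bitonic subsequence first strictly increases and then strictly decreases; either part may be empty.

Let inc[i] be the LIS ending at i and dec[i] the longest strictly decreasing subsequence starting at i. inc = [1, 1, 2, 1, 3, 4, 1, 3, 1, 1, 2, 3, 3, 4, 5], dec = [6, 5, 5, 4, 4, 4, 3, 3, 2, 1, 1, 2, 1, 1, 1].
max_i inc[i]+dec[i]−1 = 7, with one witness 7, 9, 28, 31, 23, 11, 10.

7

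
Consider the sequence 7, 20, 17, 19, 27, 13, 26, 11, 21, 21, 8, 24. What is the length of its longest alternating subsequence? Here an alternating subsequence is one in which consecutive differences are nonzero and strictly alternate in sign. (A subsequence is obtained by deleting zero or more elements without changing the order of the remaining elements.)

Track the best alternating length ending on an up-step vs a down-step at each position: up/down = 1/1, 2/1, 2/3, 4/3, 4/1, 2/5, 6/5, 2/7, 8/7, 8/7, 2/9, 10/7.
The maximum over both is 10; one such subsequence is 7, 20, 17, 19, 13, 26, 11, 21, 8, 24.

10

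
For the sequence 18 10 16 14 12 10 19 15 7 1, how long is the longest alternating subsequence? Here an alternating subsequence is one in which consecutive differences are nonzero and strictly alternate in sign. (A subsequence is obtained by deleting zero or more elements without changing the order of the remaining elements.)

6

Track the best alternating length ending on an up-step vs a down-step at each position: up/down = 1/1, 1/2, 3/2, 3/4, 3/4, 1/4, 5/1, 5/6, 1/6, 1/6.
The maximum over both is 6; one such subsequence is 18, 10, 16, 14, 19, 15.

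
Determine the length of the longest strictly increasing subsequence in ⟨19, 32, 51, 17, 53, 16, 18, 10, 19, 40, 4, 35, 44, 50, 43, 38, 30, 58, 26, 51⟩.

7

Scanning left to right, the best length ending at each element is: 19→1, 32→2, 51→3, 17→1, 53→4, 16→1, 18→2, 10→1, 19→3, 40→4, 4→1, 35→4, 44→5, 50→6, 43→5, 38→5, 30→4, 58→7, 26→4, 51→7.
So the longest increasing subsequence has length 7, e.g. 17, 18, 19, 40, 44, 50, 58.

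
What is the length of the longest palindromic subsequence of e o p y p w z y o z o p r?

Using dp[i][j] = 2 + dp[i+1][j−1] if the ends match, else max(dp[i+1][j], dp[i][j−1]):
dp[1][13] = 5. A witness is pozop at positions 5,9,10,11,12.

5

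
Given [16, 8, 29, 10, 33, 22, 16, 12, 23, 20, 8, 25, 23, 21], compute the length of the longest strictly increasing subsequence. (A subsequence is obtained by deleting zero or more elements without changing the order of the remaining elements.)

5

One longest increasing subsequence is 8, 10, 22, 23, 25 (positions 2,4,6,9,12), of length 5; no longer one exists.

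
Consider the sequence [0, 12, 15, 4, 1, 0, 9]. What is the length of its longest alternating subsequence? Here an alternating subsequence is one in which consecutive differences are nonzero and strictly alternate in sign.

4

Track the best alternating length ending on an up-step vs a down-step at each position: up/down = 1/1, 2/1, 2/1, 2/3, 2/3, 1/3, 4/3.
The maximum over both is 4; one such subsequence is 0, 12, 4, 9.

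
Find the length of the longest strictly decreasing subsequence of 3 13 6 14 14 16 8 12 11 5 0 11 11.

5

One longest decreasing subsequence is 13, 12, 11, 5, 0 (positions 2,8,9,10,11), of length 5; no longer one exists.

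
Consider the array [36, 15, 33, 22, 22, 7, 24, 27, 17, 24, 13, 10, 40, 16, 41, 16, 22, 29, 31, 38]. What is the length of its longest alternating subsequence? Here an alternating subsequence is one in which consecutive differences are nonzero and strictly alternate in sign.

Track the best alternating length ending on an up-step vs a down-step at each position: up/down = 1/1, 1/2, 3/2, 3/4, 3/4, 1/4, 5/4, 5/4, 5/6, 7/6, 5/8, 5/8, 9/1, 9/10, 11/1, 9/12, 13/12, 13/12, 13/12, 13/12.
The maximum over both is 13; one such subsequence is 36, 15, 33, 22, 24, 17, 24, 13, 40, 16, 41, 16, 22.

13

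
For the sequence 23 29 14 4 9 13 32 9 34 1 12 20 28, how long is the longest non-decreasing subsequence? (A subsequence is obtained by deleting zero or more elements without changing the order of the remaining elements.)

6

One longest non-decreasing subsequence is 4, 9, 9, 12, 20, 28 (positions 4,5,8,11,12,13), of length 6; no longer one exists.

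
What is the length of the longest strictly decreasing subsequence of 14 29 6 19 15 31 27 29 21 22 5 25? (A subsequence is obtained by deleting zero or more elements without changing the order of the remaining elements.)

Scanning left to right, the best length ending at each element is: 14→1, 29→1, 6→2, 19→2, 15→3, 31→1, 27→2, 29→2, 21→3, 22→3, 5→4, 25→3.
So the longest decreasing subsequence has length 4, e.g. 29, 19, 15, 5.

4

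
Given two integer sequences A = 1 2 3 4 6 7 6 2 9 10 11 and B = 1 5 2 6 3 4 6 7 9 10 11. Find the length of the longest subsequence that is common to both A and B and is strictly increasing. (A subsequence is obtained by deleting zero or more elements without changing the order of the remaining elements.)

A longest common strictly increasing subsequence is 1, 2, 3, 4, 6, 7, 9, 10, 11 (length 9); it appears in order in both A and B, and no longer such subsequence exists.

9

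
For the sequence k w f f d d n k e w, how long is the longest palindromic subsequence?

4

One longest palindromic subsequence is wddw (positions 2,5,6,10); it reads the same forward and backward, and the interval DP gives dp[1][10] = 4.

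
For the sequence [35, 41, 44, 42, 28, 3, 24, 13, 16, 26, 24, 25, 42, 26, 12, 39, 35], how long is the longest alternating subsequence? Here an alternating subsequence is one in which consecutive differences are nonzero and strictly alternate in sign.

11

A longest alternating subsequence is 35, 41, 3, 24, 13, 26, 24, 42, 26, 39, 35 (positions 1,2,6,7,8,10,11,13,14,16,17); its 10 consecutive differences strictly alternate in sign, and length 11 is optimal.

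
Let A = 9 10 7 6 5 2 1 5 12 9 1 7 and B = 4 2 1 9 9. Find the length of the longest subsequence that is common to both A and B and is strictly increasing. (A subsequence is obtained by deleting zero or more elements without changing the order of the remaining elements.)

A longest common strictly increasing subsequence is 2, 9 (length 2); it appears in order in both A and B, and no longer such subsequence exists.

2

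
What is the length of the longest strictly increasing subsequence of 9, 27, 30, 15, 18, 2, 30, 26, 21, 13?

4

One longest increasing subsequence is 9, 15, 18, 30 (positions 1,4,5,7), of length 4; no longer one exists.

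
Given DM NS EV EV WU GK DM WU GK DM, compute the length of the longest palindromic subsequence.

Using dp[i][j] = 2 + dp[i+1][j−1] if the ends match, else max(dp[i+1][j], dp[i][j−1]):
dp[1][10] = 5. A witness is DM GK WU GK DM at positions 1,6,8,9,10.

5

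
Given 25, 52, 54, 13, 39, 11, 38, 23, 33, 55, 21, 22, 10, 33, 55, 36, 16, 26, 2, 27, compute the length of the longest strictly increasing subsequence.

One longest increasing subsequence is 13, 21, 22, 33, 55 (positions 4,11,12,14,15), of length 5; no longer one exists.

5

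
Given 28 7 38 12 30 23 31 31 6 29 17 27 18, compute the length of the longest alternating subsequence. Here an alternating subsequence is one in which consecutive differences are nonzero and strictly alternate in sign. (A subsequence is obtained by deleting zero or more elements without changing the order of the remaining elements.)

12

Track the best alternating length ending on an up-step vs a down-step at each position: up/down = 1/1, 1/2, 3/1, 3/4, 5/4, 5/6, 7/4, 7/4, 1/8, 9/8, 9/10, 11/10, 11/12.
The maximum over both is 12; one such subsequence is 28, 7, 38, 12, 30, 23, 31, 6, 29, 17, 27, 18.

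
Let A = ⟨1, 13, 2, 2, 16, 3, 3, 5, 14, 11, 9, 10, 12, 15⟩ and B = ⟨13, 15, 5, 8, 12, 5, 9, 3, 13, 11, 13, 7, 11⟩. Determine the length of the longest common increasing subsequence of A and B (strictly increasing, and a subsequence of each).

2

For each value that appears in both, track the longest common increasing run ending there.
The best achievable length is 2; one witness is 13, 15 (A-positions 2,14, B-positions 1,2).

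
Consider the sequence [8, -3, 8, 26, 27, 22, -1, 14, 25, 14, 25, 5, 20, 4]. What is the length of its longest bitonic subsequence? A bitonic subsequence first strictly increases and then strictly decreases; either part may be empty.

8

One longest bitonic subsequence is -3, 8, 26, 27, 25, 14, 5, 4 (positions 2,3,4,5,9,10,12,14): it rises to 27 then falls. Length 8 is optimal.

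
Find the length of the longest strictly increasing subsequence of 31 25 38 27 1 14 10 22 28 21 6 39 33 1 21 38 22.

6

One longest increasing subsequence is 1, 14, 22, 28, 33, 38 (positions 5,6,8,9,13,16), of length 6; no longer one exists.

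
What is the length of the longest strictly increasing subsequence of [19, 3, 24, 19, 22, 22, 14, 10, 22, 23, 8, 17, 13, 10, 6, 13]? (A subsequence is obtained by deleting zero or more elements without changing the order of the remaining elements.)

Scanning left to right, the best length ending at each element is: 19→1, 3→1, 24→2, 19→2, 22→3, 22→3, 14→2, 10→2, 22→3, 23→4, 8→2, 17→3, 13→3, 10→3, 6→2, 13→4.
So the longest increasing subsequence has length 4, e.g. 3, 19, 22, 23.

4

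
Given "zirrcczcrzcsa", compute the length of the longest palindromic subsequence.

Using dp[i][j] = 2 + dp[i+1][j−1] if the ends match, else max(dp[i+1][j], dp[i][j−1]):
dp[1][13] = 7. A witness is zrczcrz at positions 1,3,5,7,8,9,10.

7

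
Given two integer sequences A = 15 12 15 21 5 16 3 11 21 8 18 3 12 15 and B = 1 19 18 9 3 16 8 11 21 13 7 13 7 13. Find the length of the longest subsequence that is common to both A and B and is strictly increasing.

A longest common strictly increasing subsequence is 3, 11, 21 (length 3); it appears in order in both A and B, and no longer such subsequence exists.

3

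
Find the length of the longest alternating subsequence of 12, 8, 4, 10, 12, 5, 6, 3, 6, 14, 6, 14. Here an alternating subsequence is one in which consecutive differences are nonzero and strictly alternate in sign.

9

A longest alternating subsequence is 12, 8, 10, 5, 6, 3, 14, 6, 14 (positions 1,2,4,6,7,8,10,11,12); its 8 consecutive differences strictly alternate in sign, and length 9 is optimal.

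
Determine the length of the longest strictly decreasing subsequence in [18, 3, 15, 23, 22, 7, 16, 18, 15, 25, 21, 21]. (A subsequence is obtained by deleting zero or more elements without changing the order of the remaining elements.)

Scanning left to right, the best length ending at each element is: 18→1, 3→2, 15→2, 23→1, 22→2, 7→3, 16→3, 18→3, 15→4, 25→1, 21→3, 21→3.
So the longest decreasing subsequence has length 4, e.g. 23, 22, 16, 15.

4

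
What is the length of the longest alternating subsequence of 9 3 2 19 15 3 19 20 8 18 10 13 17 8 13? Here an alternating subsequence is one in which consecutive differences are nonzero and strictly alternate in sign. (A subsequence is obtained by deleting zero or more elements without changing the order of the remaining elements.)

11

A longest alternating subsequence is 9, 3, 19, 15, 19, 8, 18, 10, 13, 8, 13 (positions 1,2,4,5,7,9,10,11,12,14,15); its 10 consecutive differences strictly alternate in sign, and length 11 is optimal.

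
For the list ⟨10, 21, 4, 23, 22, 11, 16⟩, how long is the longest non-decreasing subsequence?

Let dp[i] be the longest non-decreasing subsequence ending at position i. Then dp = [1, 2, 1, 3, 3, 2, 3].
The maximum is 3; one witness is 10, 21, 23 at positions 1,2,4.

3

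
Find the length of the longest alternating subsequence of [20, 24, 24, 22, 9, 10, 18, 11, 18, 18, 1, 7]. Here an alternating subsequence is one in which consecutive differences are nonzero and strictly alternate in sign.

A longest alternating subsequence is 20, 24, 9, 18, 11, 18, 1, 7 (positions 1,2,5,7,8,9,11,12); its 7 consecutive differences strictly alternate in sign, and length 8 is optimal.

8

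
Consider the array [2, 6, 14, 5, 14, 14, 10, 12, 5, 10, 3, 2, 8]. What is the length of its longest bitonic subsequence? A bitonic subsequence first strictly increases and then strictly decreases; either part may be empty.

Let inc[i] be the LIS ending at i and dec[i] the longest strictly decreasing subsequence starting at i. inc = [1, 2, 3, 2, 3, 3, 3, 4, 2, 3, 2, 1, 3], dec = [1, 4, 5, 3, 5, 5, 4, 4, 3, 3, 2, 1, 1].
max_i inc[i]+dec[i]−1 = 7, with one witness 2, 6, 14, 12, 10, 3, 2.

7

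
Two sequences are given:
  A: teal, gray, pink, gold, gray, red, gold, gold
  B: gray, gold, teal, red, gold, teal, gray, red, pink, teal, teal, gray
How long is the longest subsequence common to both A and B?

4

A longest common subsequence is teal, gray, pink, gray (length 4); the LCS DP confirms no longer common subsequence exists.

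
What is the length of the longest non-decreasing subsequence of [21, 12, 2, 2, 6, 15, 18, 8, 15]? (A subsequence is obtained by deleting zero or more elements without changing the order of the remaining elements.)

5

Scanning left to right, the best length ending at each element is: 21→1, 12→1, 2→1, 2→2, 6→3, 15→4, 18→5, 8→4, 15→5.
So the longest non-decreasing subsequence has length 5, e.g. 2, 2, 6, 15, 18.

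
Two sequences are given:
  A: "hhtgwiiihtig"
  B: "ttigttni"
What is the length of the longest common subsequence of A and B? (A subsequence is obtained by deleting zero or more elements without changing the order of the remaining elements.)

4

A longest common subsequence is tgti (length 4); the LCS DP confirms no longer common subsequence exists.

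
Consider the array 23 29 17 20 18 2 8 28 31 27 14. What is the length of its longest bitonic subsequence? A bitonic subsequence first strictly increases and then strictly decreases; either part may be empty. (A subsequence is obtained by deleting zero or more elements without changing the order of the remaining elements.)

One longest bitonic subsequence is 17, 20, 28, 31, 27, 14 (positions 3,4,8,9,10,11): it rises to 31 then falls. Length 6 is optimal.

6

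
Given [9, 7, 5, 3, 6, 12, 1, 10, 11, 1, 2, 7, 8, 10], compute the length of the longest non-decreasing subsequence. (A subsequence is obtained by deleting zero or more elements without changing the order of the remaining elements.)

One longest non-decreasing subsequence is 1, 1, 2, 7, 8, 10 (positions 7,10,11,12,13,14), of length 6; no longer one exists.

6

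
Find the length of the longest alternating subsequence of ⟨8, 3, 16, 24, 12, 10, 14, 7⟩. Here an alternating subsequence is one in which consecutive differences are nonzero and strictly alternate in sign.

6

Track the best alternating length ending on an up-step vs a down-step at each position: up/down = 1/1, 1/2, 3/1, 3/1, 3/4, 3/4, 5/4, 3/6.
The maximum over both is 6; one such subsequence is 8, 3, 16, 12, 14, 7.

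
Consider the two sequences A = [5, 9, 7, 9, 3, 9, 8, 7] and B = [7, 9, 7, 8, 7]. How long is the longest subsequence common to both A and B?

A longest common subsequence is 9, 7, 8, 7 (length 4); the LCS DP confirms no longer common subsequence exists.

4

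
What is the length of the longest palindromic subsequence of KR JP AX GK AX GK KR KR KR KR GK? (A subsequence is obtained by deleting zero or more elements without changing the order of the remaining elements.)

6

One longest palindromic subsequence is GK KR KR KR KR GK (positions 4,7,8,9,10,11); it reads the same forward and backward, and the interval DP gives dp[1][11] = 6.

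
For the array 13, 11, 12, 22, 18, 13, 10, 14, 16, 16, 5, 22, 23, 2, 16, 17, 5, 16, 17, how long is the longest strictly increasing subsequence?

7

Let dp[i] be the longest increasing subsequence ending at position i. Then dp = [1, 1, 2, 3, 3, 3, 1, 4, 5, 5, 1, 6, 7, 1, 5, 6, 2, 5, 6].
The maximum is 7; one witness is 11, 12, 13, 14, 16, 22, 23 at positions 2,3,6,8,9,12,13.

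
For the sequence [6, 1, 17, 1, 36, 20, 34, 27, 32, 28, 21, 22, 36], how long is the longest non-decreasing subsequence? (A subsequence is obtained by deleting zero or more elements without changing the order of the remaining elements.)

Scanning left to right, the best length ending at each element is: 6→1, 1→1, 17→2, 1→2, 36→3, 20→3, 34→4, 27→4, 32→5, 28→5, 21→4, 22→5, 36→6.
So the longest non-decreasing subsequence has length 6, e.g. 6, 17, 20, 27, 32, 36.

6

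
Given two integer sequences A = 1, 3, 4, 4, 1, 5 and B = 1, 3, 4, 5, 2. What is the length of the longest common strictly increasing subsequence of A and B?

A longest common strictly increasing subsequence is 1, 3, 4, 5 (length 4); it appears in order in both A and B, and no longer such subsequence exists.

4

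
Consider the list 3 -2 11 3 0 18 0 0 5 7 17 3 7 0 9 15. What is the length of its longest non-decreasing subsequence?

Let dp[i] be the longest non-decreasing subsequence ending at position i. Then dp = [1, 1, 2, 2, 2, 3, 3, 4, 5, 6, 7, 5, 7, 5, 8, 9].
The maximum is 9; one witness is -2, 0, 0, 0, 5, 7, 7, 9, 15 at positions 2,5,7,8,9,10,13,15,16.

9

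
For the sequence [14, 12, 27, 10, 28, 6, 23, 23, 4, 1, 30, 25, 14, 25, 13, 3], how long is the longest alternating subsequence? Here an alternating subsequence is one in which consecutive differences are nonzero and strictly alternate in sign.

A longest alternating subsequence is 14, 12, 27, 10, 28, 6, 23, 4, 30, 14, 25, 13 (positions 1,2,3,4,5,6,7,9,11,13,14,15); its 11 consecutive differences strictly alternate in sign, and length 12 is optimal.

12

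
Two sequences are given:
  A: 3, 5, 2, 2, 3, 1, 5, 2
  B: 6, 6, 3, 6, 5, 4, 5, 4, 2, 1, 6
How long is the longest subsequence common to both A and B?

Backtracking the LCS table gives one alignment: 3 (A1,B3) → 5 (A2,B7) → 2 (A4,B9) → 1 (A6,B10).
So the longest common subsequence has length 4.

4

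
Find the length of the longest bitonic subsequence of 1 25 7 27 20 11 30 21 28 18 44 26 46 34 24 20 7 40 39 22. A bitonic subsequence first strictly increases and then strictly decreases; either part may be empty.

11

One longest bitonic subsequence is 1, 7, 20, 21, 28, 44, 46, 34, 24, 20, 7 (positions 1,3,5,8,9,11,13,14,15,16,17): it rises to 46 then falls. Length 11 is optimal.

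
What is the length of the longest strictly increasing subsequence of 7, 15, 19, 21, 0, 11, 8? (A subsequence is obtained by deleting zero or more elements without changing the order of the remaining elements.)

4

Let dp[i] be the longest increasing subsequence ending at position i. Then dp = [1, 2, 3, 4, 1, 2, 2].
The maximum is 4; one witness is 7, 15, 19, 21 at positions 1,2,3,4.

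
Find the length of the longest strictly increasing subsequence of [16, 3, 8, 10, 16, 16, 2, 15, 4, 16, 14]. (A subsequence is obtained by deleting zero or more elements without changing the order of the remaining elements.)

Let dp[i] be the longest increasing subsequence ending at position i. Then dp = [1, 1, 2, 3, 4, 4, 1, 4, 2, 5, 4].
The maximum is 5; one witness is 3, 8, 10, 15, 16 at positions 2,3,4,8,10.

5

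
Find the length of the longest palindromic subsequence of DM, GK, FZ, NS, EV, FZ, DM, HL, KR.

5

Using dp[i][j] = 2 + dp[i+1][j−1] if the ends match, else max(dp[i+1][j], dp[i][j−1]):
dp[1][9] = 5. A witness is DM FZ EV FZ DM at positions 1,3,5,6,7.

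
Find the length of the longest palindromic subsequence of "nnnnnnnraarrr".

7

One longest palindromic subsequence is nnnnnnn (positions 1,2,3,4,5,6,7); it reads the same forward and backward, and the interval DP gives dp[1][13] = 7.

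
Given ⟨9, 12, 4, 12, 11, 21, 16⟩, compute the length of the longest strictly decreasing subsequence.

2

Scanning left to right, the best length ending at each element is: 9→1, 12→1, 4→2, 12→1, 11→2, 21→1, 16→2.
So the longest decreasing subsequence has length 2, e.g. 9, 4.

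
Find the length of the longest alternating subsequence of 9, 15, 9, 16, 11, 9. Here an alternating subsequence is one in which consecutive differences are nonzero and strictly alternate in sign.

Track the best alternating length ending on an up-step vs a down-step at each position: up/down = 1/1, 2/1, 1/3, 4/1, 4/5, 1/5.
The maximum over both is 5; one such subsequence is 9, 15, 9, 16, 11.

5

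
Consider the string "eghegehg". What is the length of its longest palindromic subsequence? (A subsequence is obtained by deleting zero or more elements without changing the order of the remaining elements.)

Using dp[i][j] = 2 + dp[i+1][j−1] if the ends match, else max(dp[i+1][j], dp[i][j−1]):
dp[1][8] = 7. A witness is ghegehg at positions 2,3,4,5,6,7,8.

7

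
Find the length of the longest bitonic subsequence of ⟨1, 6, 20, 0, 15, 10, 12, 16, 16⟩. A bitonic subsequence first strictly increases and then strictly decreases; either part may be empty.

5

One longest bitonic subsequence is 1, 6, 20, 15, 12 (positions 1,2,3,5,7): it rises to 20 then falls. Length 5 is optimal.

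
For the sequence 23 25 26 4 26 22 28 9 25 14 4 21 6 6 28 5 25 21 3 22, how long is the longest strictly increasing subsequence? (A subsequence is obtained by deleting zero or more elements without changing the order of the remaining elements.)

Scanning left to right, the best length ending at each element is: 23→1, 25→2, 26→3, 4→1, 26→3, 22→2, 28→4, 9→2, 25→3, 14→3, 4→1, 21→4, 6→2, 6→2, 28→5, 5→2, 25→5, 21→4, 3→1, 22→5.
So the longest increasing subsequence has length 5, e.g. 4, 9, 14, 21, 28.

5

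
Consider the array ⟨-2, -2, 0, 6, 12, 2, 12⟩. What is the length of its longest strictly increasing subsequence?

Let dp[i] be the longest increasing subsequence ending at position i. Then dp = [1, 1, 2, 3, 4, 3, 4].
The maximum is 4; one witness is -2, 0, 6, 12 at positions 1,3,4,5.

4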